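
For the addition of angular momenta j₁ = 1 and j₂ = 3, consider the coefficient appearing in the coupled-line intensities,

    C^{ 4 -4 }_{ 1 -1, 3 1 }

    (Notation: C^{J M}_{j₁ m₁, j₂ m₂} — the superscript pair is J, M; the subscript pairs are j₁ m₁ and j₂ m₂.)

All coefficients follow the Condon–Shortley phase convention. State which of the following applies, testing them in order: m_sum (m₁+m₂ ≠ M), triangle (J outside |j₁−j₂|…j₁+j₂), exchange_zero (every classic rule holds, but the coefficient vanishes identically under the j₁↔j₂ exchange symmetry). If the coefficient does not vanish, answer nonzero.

m-sum: m₁+m₂ = -1+1 = 0, M = -4  ✗ ⇒ coefficient is 0

m_sum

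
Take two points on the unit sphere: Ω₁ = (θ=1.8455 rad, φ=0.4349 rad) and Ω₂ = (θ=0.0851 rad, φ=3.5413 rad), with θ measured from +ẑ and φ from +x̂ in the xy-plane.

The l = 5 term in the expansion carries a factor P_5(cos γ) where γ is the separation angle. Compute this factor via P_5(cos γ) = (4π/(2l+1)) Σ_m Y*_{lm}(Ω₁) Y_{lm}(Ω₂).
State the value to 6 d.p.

-0.320901

Summing Y*_{l m}(θ₁,φ₁)·Y_{l m}(θ₂,φ₂) over m ∈ [−5, 5]; prefactor 4π/(2·5+1) = 1.142397:
  term(m=-5) = -0.000001-0.000000i   from Y*(Ω₁)=-0.217657+0.315634i, Y(Ω₂)=+0.000001+0.000002i
  term(m=-4) = -0.000026-0.000004i   from Y*(Ω₁)=+0.057406-0.336842i, Y(Ω₂)=-0.000002-0.000076i
  term(m=-3) = +0.000175+0.000019i   from Y*(Ω₁)=-0.027398-0.100521i, Y(Ω₂)=-0.000612+0.001571i
  term(m=-2) = +0.007990+0.000563i   from Y*(Ω₁)=+0.214057+0.253624i, Y(Ω₂)=+0.016825-0.017303i
  term(m=-1) = -0.005464-0.000192i   from Y*(Ω₁)=+0.023356+0.010851i, Y(Ω₂)=-0.195572+0.082619i
  term(m=+0) = -0.286249-0.000000i   from Y*(Ω₁)=-0.323279-0.000000i, Y(Ω₂)=+0.885456+0.000000i
  term(m=+1) = -0.005464+0.000192i   from Y*(Ω₁)=-0.023356+0.010851i, Y(Ω₂)=+0.195572+0.082619i
  term(m=+2) = +0.007990-0.000563i   from Y*(Ω₁)=+0.214057-0.253624i, Y(Ω₂)=+0.016825+0.017303i
  term(m=+3) = +0.000175-0.000019i   from Y*(Ω₁)=+0.027398-0.100521i, Y(Ω₂)=+0.000612+0.001571i
  term(m=+4) = -0.000026+0.000004i   from Y*(Ω₁)=+0.057406+0.336842i, Y(Ω₂)=-0.000002+0.000076i
  term(m=+5) = -0.000001+0.000000i   from Y*(Ω₁)=+0.217657+0.315634i, Y(Ω₂)=-0.000001+0.000002i
Total Σ_m = -0.280902-0.000000i. Multiply by 1.142397: -0.320901-0.000000i. P_5(cos γ) = -0.320901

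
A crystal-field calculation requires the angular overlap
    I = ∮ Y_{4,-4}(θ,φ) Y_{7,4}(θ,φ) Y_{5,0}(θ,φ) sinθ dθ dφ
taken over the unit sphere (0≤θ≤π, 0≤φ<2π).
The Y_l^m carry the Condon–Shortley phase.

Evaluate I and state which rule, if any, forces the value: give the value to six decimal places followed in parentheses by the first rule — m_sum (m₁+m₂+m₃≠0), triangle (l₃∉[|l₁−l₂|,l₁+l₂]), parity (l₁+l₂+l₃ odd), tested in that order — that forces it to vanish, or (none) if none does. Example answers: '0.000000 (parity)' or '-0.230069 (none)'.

-0.178703 (none)

m-sum 0 ✓  L=16 even ✓  3≤5≤11 ✓
Π(2lᵢ+1) = 9×15×11 = 1485
triangle coeff Δ(4,7,5) = 1/6126120
Σ_t [2,4]: t=2:+1/69120 t=3:−1/20736 t=4:+1/69120 = -1/51840
(3j)²=280/21879 [(4 7 5; 0 0 0)], sign=+1
Σ_t [6,6]: t=6:+1/1036800 = 1/1036800
(3j)²=14/663 [(4 7 5; -4 4 0)], sign=-1
⇒ 4πI² = 19600/48841
I = (-1)√(19600/48841/(4π)) = -0.17870258
No selection rule forces the value: the integral is nonzero (none).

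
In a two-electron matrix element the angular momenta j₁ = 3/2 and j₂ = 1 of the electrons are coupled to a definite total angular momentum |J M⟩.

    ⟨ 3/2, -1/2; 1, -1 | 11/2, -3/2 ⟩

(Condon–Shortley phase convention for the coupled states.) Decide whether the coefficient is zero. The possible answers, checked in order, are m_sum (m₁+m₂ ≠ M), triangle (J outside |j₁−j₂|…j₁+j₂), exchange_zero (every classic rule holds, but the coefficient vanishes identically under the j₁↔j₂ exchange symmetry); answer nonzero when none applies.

triangle

m-sum: m₁+m₂ = -1/2+(-1) = -3/2, M = -3/2  ✓
triangle: need |j₁−j₂| ≤ J ≤ j₁+j₂, i.e. J ∈ [1/2, 5/2]; J = 11/2 is outside ✗ ⇒ coefficient is 0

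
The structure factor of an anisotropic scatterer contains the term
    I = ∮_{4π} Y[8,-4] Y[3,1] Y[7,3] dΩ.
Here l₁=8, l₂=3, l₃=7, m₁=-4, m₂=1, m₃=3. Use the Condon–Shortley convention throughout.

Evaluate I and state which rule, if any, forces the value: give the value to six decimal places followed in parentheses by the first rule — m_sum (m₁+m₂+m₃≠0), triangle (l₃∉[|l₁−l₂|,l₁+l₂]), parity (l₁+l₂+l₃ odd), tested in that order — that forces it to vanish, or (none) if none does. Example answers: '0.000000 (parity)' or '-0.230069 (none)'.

m-sum 0 ✓  L=18 even ✓  5≤7≤11 ✓
Π(2lᵢ+1) = 17×7×15 = 1785
triangle coeff Δ(8,3,7) = 1/5290740
Σ_t [1,3]: t=1:−1/7257600 t=2:+1/2073600 t=3:−1/7257600 = 1/4838400
(3j)²=252/20995 [(8 3 7; 0 0 0)], sign=-1
Σ_t [2,4]: t=2:+1/58060800 t=3:−1/13063680 t=4:+1/46448640 = -79/2090188800
(3j)²=68651/5290740 [(8 3 7; -4 1 3)], sign=-1
⇒ 4πI² = 1441671/5185765
I = (+1)√(1441671/5185765/(4π)) = 0.14873793
No selection rule forces the value: the integral is nonzero (none).

0.148738 (none)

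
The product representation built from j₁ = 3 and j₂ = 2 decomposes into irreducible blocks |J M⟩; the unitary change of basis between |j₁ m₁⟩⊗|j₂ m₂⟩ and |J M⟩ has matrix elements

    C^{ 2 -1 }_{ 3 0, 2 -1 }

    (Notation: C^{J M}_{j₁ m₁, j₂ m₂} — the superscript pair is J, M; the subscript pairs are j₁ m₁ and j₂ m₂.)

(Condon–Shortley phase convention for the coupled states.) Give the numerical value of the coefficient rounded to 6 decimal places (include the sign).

√[5·3!3!1!/8! · 3!3!1!3!1!3!] = √(81/14)
  +(−1)^0/∏(0,3,3,1,0,0)! = 1/36  (running 1/36)
  +(−1)^1/∏(1,2,2,0,1,1)! = -1/4  (running -2/9)
⟨..|..⟩ = √(81/14)·(-2/9) = -0.534522

−√(2/7) = -0.534522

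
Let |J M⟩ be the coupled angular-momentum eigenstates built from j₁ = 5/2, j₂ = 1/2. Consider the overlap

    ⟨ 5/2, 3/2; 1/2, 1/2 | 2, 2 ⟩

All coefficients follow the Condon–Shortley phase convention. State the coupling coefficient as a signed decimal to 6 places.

√[5·1!4!0!/6! · 4!1!1!0!4!0!] = √(96)
  +(−1)^1/∏(1,0,0,0,4,0)! = -1/24  (running -1/24)
⟨..|..⟩ = √(96)·(-1/24) = -0.408248

-0.408248  (= −√(1/6))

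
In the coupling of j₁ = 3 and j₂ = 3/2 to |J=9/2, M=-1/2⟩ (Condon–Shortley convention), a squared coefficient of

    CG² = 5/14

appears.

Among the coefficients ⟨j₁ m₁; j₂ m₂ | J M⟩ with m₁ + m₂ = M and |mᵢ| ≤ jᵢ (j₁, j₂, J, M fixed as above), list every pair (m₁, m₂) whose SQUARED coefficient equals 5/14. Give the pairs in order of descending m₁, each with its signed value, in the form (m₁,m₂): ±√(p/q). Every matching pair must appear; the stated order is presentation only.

Admissible pairs with m₁+m₂ = M = -1/2: (-2,3/2), (-1,1/2), (0,-1/2), (1,-3/2)
  (m₁,m₂)=(1,-3/2): CG² = 5/42, CG = +√(5/42)
  (m₁,m₂)=(0,-1/2): CG² = 10/21, CG = +√(10/21)
  (m₁,m₂)=(-1,1/2): CG² = 5/14, CG = +√(5/14)   ← matches the target
  (m₁,m₂)=(-2,3/2): CG² = 1/21, CG = +√(1/21)
Pairs with CG² = 5/14: (-1,1/2): +√(5/14)

(-1,1/2): +√(5/14)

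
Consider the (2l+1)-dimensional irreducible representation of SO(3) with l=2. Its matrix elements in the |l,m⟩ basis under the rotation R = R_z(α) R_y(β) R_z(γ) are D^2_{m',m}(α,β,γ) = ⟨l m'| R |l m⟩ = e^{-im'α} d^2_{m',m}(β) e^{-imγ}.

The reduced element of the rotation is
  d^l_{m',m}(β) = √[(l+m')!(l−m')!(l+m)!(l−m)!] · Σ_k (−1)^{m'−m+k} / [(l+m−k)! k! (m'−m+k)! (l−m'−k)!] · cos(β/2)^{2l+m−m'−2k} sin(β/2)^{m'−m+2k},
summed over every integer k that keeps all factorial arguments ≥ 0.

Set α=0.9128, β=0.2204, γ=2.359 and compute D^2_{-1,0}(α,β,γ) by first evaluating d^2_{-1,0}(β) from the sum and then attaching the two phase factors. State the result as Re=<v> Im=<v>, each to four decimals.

First d^2_{-1,0}(β=0.2204), then the phase factors e^{-i(-1)α} and e^{-i(0)γ}:
With c≡cos(β/2)=0.993934 and s≡sin(β/2)=0.109977, N=[1·6·2·2]^{1/2}=4.898979
k: max(0,(0)−(-1))=1 … min(2+(0),2−(-1))=2
  k=1: (−1)^0·4.8990/(2)·0.9939^3·0.1100^1 = +0.264515
  k=2: (−1)^1·4.8990/(2)·0.9939^1·0.1100^3 = -0.003238
d^2_{-1,0}(0.2204) = +0.264515 -0.003238 = +0.261277
Phases: e^{-i·(-1)·0.9128}=+0.611533+0.791219i, e^{-i·(0)·2.3590}=+1.000000+0.000000i ⇒ D=+0.159779+0.206727i

Re=0.1598 Im=0.2067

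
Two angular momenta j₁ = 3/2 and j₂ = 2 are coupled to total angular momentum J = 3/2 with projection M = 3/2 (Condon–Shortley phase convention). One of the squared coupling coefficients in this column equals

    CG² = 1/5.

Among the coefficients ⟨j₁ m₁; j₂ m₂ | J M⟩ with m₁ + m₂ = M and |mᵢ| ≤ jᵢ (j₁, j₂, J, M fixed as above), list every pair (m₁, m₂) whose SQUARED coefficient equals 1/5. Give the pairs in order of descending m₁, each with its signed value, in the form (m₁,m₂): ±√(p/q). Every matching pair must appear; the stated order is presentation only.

(3/2,0): +√(1/5)

Admissible pairs with m₁+m₂ = M = 3/2: (-1/2,2), (1/2,1), (3/2,0)
  (m₁,m₂)=(3/2,0): CG² = 1/5, CG = +√(1/5)   ← matches the target
  (m₁,m₂)=(1/2,1): CG² = 2/5, CG = −√(2/5)
  (m₁,m₂)=(-1/2,2): CG² = 2/5, CG = +√(2/5)
Pairs with CG² = 1/5: (3/2,0): +√(1/5)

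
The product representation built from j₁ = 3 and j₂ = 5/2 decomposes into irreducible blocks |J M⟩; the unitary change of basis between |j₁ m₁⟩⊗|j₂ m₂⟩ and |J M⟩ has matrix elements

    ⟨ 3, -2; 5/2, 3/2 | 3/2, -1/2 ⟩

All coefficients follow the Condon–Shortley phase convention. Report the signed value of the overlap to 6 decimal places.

−√(1/21) = -0.218218

j₁+j₂−J=4  J+j₁−j₂=2  J−j₁+j₂=1  j₁+j₂+J+1=8
(j₁±m₁, j₂±m₂, J±M) = (1,5,4,1,1,2)
P² = 192/7
sum k=3..4:
  [3] −1/12 = -1/12
  [4] +1/24 = 1/24
S = -1/24
C² = P²·S² = 1/21 ; C = -0.218218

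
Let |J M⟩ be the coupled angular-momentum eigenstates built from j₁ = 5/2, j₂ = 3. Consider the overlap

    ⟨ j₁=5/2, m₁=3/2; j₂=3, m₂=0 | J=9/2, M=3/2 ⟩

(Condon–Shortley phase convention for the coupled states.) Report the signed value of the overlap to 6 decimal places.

+0.540562

triangle: 1!×4!×5!/11! = 2880/39916800
(j±m)!: 4!×1!×3!×3!×6!×3! = 3732480
prefactor² = (2J+1)×Δ×N² = 207360/77
  k=0: +1/(0!×1!×1!×3!×3!×2!) = 1/72
  k=1: −1/(1!×0!×0!×2!×4!×3!) = -1/288
Σ = 1/96  ⇒  CG² = 207360/77×(1/96)² = 45/154
CG = +√(45/154) = +0.540562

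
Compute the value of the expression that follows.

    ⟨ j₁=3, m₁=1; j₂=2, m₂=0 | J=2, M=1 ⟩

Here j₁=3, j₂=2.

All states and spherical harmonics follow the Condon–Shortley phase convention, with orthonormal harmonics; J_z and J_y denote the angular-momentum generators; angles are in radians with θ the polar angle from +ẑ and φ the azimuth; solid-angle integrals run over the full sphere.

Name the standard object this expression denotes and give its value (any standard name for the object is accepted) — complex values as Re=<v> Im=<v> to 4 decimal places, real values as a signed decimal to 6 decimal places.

This is a Clebsch–Gordan (vector-coupling) coefficient.
triangle: 3!×3!×1!/8! = 36/40320
(j±m)!: 4!×2!×2!×2!×3!×1! = 1152
prefactor² = (2J+1)×Δ×N² = 36/7
  k=1: −1/(1!×2!×1!×1!×2!×0!) = -1/4
  k=2: +1/(2!×1!×0!×0!×3!×1!) = 1/12
Σ = -1/6  ⇒  CG² = 36/7×(-1/6)² = 1/7
CG = −√(1/7) = -0.377964

Clebsch–Gordan coefficient, −√(1/7) ≈ -0.377964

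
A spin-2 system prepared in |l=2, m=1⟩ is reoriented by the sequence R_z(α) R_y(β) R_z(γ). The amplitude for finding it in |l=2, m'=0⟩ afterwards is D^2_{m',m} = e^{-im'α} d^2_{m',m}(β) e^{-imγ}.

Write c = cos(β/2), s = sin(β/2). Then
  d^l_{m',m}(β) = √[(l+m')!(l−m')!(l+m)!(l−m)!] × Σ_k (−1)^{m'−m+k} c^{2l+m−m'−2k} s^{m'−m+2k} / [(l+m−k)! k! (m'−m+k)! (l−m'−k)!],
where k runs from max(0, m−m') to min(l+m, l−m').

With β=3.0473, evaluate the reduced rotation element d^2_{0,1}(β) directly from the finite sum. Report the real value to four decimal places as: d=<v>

d^2_{0,1}(β=3.0473) via the finite sum:
Half-angle: c=0.047129, s=0.998889. N=√(2·2·6·1)=4.898979
k∈{1,2} keeps every argument non-negative
  k=1: (−1)^0·4.8990/(2)·0.0471^3·0.9989^1 = +0.000256
  k=2: (−1)^1·4.8990/(2)·0.0471^1·0.9989^3 = -0.115057
d^2_{0,1}(3.0473) = +0.000256 -0.115057 = -0.114801

d=-0.1148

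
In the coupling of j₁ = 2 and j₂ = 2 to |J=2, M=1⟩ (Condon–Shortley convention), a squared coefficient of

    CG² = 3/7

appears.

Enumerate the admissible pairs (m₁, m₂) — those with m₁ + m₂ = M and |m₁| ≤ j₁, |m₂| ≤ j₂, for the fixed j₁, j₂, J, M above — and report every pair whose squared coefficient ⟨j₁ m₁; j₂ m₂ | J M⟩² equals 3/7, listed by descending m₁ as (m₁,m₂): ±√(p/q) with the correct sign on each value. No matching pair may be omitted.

Admissible pairs with m₁+m₂ = M = 1: (-1,2), (0,1), (1,0), (2,-1)
  (m₁,m₂)=(2,-1): CG² = 3/7, CG = +√(3/7)   ← matches the target
  (m₁,m₂)=(1,0): CG² = 1/14, CG = −√(1/14)
  (m₁,m₂)=(0,1): CG² = 1/14, CG = −√(1/14)
  (m₁,m₂)=(-1,2): CG² = 3/7, CG = +√(3/7)   ← matches the target
Pairs with CG² = 3/7: (2,-1): +√(3/7); (-1,2): +√(3/7)

(2,-1): +√(3/7); (-1,2): +√(3/7)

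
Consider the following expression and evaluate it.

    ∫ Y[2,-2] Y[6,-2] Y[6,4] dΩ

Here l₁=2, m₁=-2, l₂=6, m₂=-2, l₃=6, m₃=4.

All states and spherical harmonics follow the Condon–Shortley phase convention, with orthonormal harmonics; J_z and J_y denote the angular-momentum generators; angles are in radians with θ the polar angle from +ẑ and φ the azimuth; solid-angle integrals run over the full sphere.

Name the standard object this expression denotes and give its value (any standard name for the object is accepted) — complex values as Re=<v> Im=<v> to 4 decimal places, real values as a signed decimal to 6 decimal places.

Gaunt coefficient, -0.153870

This is a Gaunt coefficient — the integral of a triple product of spherical harmonics over the sphere.
Rules hold: Σm=0, L=14 even, 4≤6≤8.
N = 5·13·13 = 845
Δ = 2!·2!·10!/15! = 1/90090
Racah Σ t=0..2: t=0:+1/69120 t=1:−1/14400 t=2:+1/69120 = -7/172800
⇒ 3j(2 6 6; 0 0 0)² = 14/715, sgn -1
Racah Σ t=2..2: t=2:+1/322560 = 1/322560
⇒ 3j(2 6 6; -2 -2 4)² = 18/1001, sgn +1
4πI² = N·(3j₀)²·(3jₘ)² = 36/121
I = -1·√(0.297521/4π) = -0.15386989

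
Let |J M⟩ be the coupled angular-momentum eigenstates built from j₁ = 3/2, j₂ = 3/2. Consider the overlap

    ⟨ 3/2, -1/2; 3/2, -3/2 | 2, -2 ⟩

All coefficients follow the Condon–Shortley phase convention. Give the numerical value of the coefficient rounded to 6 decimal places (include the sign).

√[5·1!2!2!/6! · 1!2!0!3!0!4!] = √(8)
  +(−1)^0/∏(0,1,2,0,0,2)! = 1/4  (running 1/4)
⟨..|..⟩ = √(8)·(1/4) = +0.707107

+0.707107  (= +√(1/2))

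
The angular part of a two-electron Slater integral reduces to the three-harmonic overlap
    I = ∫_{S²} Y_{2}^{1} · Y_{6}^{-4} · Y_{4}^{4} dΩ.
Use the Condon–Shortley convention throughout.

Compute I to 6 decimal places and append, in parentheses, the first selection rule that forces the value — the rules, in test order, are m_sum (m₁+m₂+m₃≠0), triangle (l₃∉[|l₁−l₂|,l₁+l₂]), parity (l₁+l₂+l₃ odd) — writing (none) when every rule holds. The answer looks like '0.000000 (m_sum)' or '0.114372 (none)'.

0.000000 (m_sum)

1 − 4 + 4 = 1 ≠ 0: azimuthal integral kills it; I = 0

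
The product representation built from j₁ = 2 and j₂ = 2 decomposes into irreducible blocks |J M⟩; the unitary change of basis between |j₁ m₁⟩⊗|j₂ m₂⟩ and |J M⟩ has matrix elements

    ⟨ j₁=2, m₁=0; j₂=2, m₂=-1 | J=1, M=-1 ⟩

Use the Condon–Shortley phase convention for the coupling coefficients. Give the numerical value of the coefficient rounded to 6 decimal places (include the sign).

−√(3/10) ≈ -0.547723

j₁+j₂−J=3  J+j₁−j₂=1  J−j₁+j₂=1  j₁+j₂+J+1=6
(j₁±m₁, j₂±m₂, J±M) = (2,2,1,3,0,2)
P² = 6/5
sum k=1..1:
  [1] −1/2 = -1/2
S = -1/2
C² = P²·S² = 3/10 ; C = -0.547723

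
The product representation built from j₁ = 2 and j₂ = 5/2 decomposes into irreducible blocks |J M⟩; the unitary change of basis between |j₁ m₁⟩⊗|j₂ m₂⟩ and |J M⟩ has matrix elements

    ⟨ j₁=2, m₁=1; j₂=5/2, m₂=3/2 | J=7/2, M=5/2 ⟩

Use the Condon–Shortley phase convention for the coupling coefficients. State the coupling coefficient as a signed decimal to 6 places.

triangle: 1!×3!×4!/9! = 144/362880
(j±m)!: 3!×1!×4!×1!×6!×1! = 103680
prefactor² = (2J+1)×Δ×N² = 2304/7
  k=0: +1/(0!×1!×1!×4!×2!×0!) = 1/48
  k=1: −1/(1!×0!×0!×3!×3!×1!) = -1/36
Σ = -1/144  ⇒  CG² = 2304/7×(-1/144)² = 1/63
CG = −√(1/63) = -0.125988

-0.125988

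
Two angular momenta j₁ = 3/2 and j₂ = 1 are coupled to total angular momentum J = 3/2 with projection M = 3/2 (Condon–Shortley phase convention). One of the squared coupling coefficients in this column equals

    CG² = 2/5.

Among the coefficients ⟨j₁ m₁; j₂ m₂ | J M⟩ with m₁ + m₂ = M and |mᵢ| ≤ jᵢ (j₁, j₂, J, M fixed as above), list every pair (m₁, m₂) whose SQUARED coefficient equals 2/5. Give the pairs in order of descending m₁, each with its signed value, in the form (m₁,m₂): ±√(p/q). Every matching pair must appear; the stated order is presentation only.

Admissible pairs with m₁+m₂ = M = 3/2: (1/2,1), (3/2,0)
  (m₁,m₂)=(3/2,0): CG² = 3/5, CG = +√(3/5)
  (m₁,m₂)=(1/2,1): CG² = 2/5, CG = −√(2/5)   ← matches the target
Pairs with CG² = 2/5: (1/2,1): −√(2/5)

(1/2,1): −√(2/5)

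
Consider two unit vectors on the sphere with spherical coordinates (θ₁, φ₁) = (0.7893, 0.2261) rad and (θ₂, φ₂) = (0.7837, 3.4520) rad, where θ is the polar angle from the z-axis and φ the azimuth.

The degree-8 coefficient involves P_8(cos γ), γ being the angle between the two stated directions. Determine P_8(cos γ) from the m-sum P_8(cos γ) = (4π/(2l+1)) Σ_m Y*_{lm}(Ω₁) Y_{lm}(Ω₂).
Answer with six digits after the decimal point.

0.273436

Addition theorem: P_8(cos γ) = (4π/17) Σ_m Y*_{lm}(Ω₁) Y_{lm}(Ω₂), m = −8…8:
  m=-8: (-0.00783 + 0.03229j) × (-0.02514 - 0.01944j) = 0.00082 - 0.00066j  (running Σ = 0.00082 - 0.00066j)
  m=-7: (-0.00157 + 0.13188j) × (0.07224 + 0.10512j) = -0.01398 + 0.00936j  (running Σ = -0.01315 + 0.00870j)
  m=-6: (0.06594 + 0.30315j) × (-0.08739 - 0.29108j) = 0.08248 - 0.04569j  (running Σ = 0.06933 - 0.03698j)
  m=-5: (0.19542 + 0.41478j) × (-0.00857 + 0.45678j) = -0.19114 + 0.08571j  (running Σ = -0.12181 + 0.04873j)
  m=-4: (0.21764 + 0.27675j) × (0.11720 - 0.34311j) = 0.12047 - 0.04224j  (running Σ = -0.00135 + 0.00649j)
  m=-3: (-0.05143 - 0.04144j) × (0.02959 - 0.03978j) = -0.00317 + 0.00082j  (running Σ = -0.00452 + 0.00731j)
  m=-2: (-0.34549 - 0.16783j) × (-0.31108 + 0.22247j) = 0.14481 - 0.02465j  (running Σ = 0.14029 - 0.01734j)
  m=-1: (-0.11507 - 0.02647j) × (0.12886 - 0.04133j) = -0.01592 + 0.00135j  (running Σ = 0.12437 - 0.01600j)
  m=0: (0.35111 + 0.00000j) × (0.34509 + 0.00000j) = 0.12116 + 0.00000j  (running Σ = 0.24554 - 0.01600j)
  m=1: (0.11507 - 0.02647j) × (-0.12886 - 0.04133j) = -0.01592 - 0.00135j  (running Σ = 0.22961 - 0.01734j)
  m=2: (-0.34549 + 0.16783j) × (-0.31108 - 0.22247j) = 0.14481 + 0.02465j  (running Σ = 0.37443 + 0.00731j)
  m=3: (0.05143 - 0.04144j) × (-0.02959 - 0.03978j) = -0.00317 - 0.00082j  (running Σ = 0.37126 + 0.00649j)
  m=4: (0.21764 - 0.27675j) × (0.11720 + 0.34311j) = 0.12047 + 0.04224j  (running Σ = 0.49172 + 0.04873j)
  m=5: (-0.19542 + 0.41478j) × (0.00857 + 0.45678j) = -0.19114 - 0.08571j  (running Σ = 0.30058 - 0.03698j)
  m=6: (0.06594 - 0.30315j) × (-0.08739 + 0.29108j) = 0.08248 + 0.04569j  (running Σ = 0.38306 + 0.00870j)
  m=7: (0.00157 + 0.13188j) × (-0.07224 + 0.10512j) = -0.01398 - 0.00936j  (running Σ = 0.36908 - 0.00066j)
  m=8: (-0.00783 - 0.03229j) × (-0.02514 + 0.01944j) = 0.00082 + 0.00066j  (running Σ = 0.36991 + 0.00000j)
Σ over m = 0.36991 + 0.00000j; ×(4π/17) → 0.27344 + 0.00000j. Real part: 0.273436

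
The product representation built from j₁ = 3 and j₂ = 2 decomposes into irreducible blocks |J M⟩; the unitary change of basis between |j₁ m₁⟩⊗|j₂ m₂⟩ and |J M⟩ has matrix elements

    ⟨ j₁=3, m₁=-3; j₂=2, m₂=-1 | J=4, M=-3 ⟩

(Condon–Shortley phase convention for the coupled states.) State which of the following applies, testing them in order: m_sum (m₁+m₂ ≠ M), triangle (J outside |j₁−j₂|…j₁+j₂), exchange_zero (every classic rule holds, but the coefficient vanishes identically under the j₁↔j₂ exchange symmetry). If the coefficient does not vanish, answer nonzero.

m_sum

m-sum: m₁+m₂ = -3+(-1) = -4, M = -3  ✗ ⇒ coefficient is 0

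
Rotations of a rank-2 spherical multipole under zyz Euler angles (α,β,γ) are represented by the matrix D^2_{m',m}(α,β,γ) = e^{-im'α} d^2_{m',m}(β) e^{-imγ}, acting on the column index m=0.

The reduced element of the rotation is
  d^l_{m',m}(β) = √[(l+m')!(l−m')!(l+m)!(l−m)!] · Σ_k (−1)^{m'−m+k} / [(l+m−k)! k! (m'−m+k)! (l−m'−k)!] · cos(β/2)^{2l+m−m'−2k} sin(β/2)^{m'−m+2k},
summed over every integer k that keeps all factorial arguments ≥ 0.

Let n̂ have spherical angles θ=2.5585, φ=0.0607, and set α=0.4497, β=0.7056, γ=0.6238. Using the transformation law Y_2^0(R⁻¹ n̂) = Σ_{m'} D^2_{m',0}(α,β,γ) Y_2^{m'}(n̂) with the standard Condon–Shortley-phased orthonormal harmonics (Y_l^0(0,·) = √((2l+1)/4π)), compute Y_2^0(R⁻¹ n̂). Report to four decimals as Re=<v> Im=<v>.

Re=-0.2273 Im=0.0000

Need the full column D^2_{m',0} for m'=−2..2 at α=0.4497, β=0.7056, γ=0.6238.
cos(β/2)=0.938409, sin(β/2)=0.345527
d^2_{-2,0}: single k=2 term ⇒ +0.257527;  D = +0.160202+0.201632i
d^2_{-1,0}: k∈[1..2] ⇒ +0.699413 -0.094823 = +0.604590;  D = +0.544480+0.262813i
d^2_{0,0}: k∈[0..2] ⇒ +0.775476 -0.420540 +0.014254 = +0.369190;  D = +0.369190+0.000000i
d^2_{1,0}: k∈[0..1] ⇒ -0.699413 +0.094823 = -0.604590;  D = -0.544480+0.262813i
d^2_{2,0}: single k=0 term ⇒ +0.257527;  D = +0.160202-0.201632i
Y_2^{m'}(θ=2.5585,φ=0.0607) and Σ D·Y over m':
  (+0.1602+0.2016i)·(+0.1162-0.0142i)  (+0.5445+0.2628i)·(-0.3544+0.0215i)  (+0.3692+0.0000i)·(+0.3439+0.0000i)  (-0.5445+0.2628i)·(+0.3544+0.0215i)  (+0.1602-0.2016i)·(+0.1162+0.0142i)
Y_2^0(R⁻¹ n̂) = -0.227343+0.000000i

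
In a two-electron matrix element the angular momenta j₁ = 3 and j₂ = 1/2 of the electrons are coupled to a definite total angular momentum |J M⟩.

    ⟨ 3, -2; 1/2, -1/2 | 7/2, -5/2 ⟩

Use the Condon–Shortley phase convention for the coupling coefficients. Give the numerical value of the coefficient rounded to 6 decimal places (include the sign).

+√(6/7) ≈ +0.925820

triangle: 0!×6!×1!/8! = 720/40320
(j±m)!: 1!×5!×0!×1!×1!×6! = 86400
prefactor² = (2J+1)×Δ×N² = 86400/7
  k=0: +1/(0!×0!×5!×0!×1!×1!) = 1/120
Σ = 1/120  ⇒  CG² = 86400/7×(1/120)² = 6/7
CG = +√(6/7) = +0.925820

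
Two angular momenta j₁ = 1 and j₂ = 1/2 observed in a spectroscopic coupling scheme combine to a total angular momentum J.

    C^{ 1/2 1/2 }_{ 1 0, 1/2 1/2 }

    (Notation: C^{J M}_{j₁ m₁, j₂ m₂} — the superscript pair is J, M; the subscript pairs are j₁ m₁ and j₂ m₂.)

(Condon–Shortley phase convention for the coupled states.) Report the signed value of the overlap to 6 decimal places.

j₁+j₂−J=1  J+j₁−j₂=1  J−j₁+j₂=0  j₁+j₂+J+1=3
(j₁±m₁, j₂±m₂, J±M) = (1,1,1,0,1,0)
P² = 1/3
sum k=1..1:
  [1] −1/1 = -1
S = -1
C² = P²·S² = 1/3 ; C = -0.577350

-0.577350  (= −√(1/3))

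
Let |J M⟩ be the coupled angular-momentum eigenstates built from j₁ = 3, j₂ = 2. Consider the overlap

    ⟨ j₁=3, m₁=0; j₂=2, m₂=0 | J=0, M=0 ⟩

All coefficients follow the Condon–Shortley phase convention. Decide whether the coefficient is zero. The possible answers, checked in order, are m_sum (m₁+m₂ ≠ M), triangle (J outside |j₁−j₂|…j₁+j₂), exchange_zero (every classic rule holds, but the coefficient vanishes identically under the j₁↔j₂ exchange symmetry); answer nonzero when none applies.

m-sum: m₁+m₂ = 0+0 = 0, M = 0  ✓
triangle: need |j₁−j₂| ≤ J ≤ j₁+j₂, i.e. J ∈ [1, 5]; J = 0 is outside ✗ ⇒ coefficient is 0

triangle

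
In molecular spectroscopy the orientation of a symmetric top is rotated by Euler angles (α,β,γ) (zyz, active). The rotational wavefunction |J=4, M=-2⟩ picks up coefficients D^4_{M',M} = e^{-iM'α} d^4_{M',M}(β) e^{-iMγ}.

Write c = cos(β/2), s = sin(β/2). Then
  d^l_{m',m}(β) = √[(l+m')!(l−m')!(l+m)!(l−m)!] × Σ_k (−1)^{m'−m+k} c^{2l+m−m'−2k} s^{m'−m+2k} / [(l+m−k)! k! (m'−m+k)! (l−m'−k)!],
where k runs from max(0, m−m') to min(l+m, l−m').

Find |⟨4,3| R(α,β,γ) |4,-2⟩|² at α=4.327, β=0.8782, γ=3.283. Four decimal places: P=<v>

P=0.0115

D^4_{3,-2}(4.3270,0.8782,3.2830) = e^{-i·3·4.3270}·d^4_{3,-2}(0.8782)·e^{-i·-2·3.2830}. Compute d first:
Half-angle: c=0.905135, s=0.425125. N=√(5040·1·2·720)=2693.993318
The bounds max(0,m−m')=0 and min(l+m,l−m')=1 give 2 terms
  k=0: (−1)^5·2693.9933/(240)·0.9051^3·0.4251^5 = -0.115587
  k=1: (−1)^6·2693.9933/(720)·0.9051^1·0.4251^7 = +0.008500
d^4_{3,-2}(0.8782) = -0.115587 +0.008500 = -0.107087
|D^4_{3,-2}|² = |d^4_{3,-2}(β)|² = (-0.107087)² = 0.011468 (the z-rotation phases have unit modulus)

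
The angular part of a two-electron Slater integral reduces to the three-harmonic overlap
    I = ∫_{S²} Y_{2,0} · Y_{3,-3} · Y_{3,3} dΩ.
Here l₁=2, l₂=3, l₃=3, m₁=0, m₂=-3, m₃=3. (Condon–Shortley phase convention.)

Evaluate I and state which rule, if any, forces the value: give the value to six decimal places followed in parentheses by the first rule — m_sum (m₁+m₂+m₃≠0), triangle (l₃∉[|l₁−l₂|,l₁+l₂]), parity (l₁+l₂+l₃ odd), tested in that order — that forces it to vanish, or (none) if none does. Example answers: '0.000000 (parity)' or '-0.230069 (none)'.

Checks pass: Σm=0; 8 even; l₃=3∈[1,5].
(2·2+1)(2·3+1)(2·3+1) = 245
Δ: 2! 2! 4! / 9! → 1/3780
sum: t=0:+1/24 t=1:−1/4 t=2:+1/24 = -1/6
3j²(2 3 3; 0 0 0) = Δ·Π!·Σ² = 4/105  (sign +1)
sum: t=0:+1/96 = 1/96
3j²(2 3 3; 0 -3 3) = Δ·Π!·Σ² = 5/84  (sign +1)
combine: 4πI² = 245·4/105·5/84 = 5/9
take √, sign +1: I = 0.21026104
No selection rule forces the value: the integral is nonzero (none).

0.210261 (none)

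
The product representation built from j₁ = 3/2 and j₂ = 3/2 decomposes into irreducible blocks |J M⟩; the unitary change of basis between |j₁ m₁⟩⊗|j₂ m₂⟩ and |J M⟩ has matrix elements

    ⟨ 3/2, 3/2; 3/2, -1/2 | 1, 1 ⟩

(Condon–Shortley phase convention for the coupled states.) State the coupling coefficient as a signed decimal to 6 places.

j₁+j₂−J=2  J+j₁−j₂=1  J−j₁+j₂=1  j₁+j₂+J+1=5
(j₁±m₁, j₂±m₂, J±M) = (3,0,1,2,2,0)
P² = 6/5
sum k=0..0:
  [0] +1/2 = 1/2
S = 1/2
C² = P²·S² = 3/10 ; C = +0.547723

+√(3/10) = +0.547723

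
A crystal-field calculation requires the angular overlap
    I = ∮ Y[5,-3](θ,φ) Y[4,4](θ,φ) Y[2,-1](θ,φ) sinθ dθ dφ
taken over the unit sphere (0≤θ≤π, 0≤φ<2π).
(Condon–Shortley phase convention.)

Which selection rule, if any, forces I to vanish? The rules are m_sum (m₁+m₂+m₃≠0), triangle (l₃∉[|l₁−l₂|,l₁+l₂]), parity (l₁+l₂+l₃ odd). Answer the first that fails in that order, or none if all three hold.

m₁+m₂+m₃ = -3 + 4 − 1 = 0  ✓
triangle: |5−4|=1 ≤ l₃=2 ≤ 5+4=9  ✓
parity: l₁+l₂+l₃ = 11 is odd  ✗

parity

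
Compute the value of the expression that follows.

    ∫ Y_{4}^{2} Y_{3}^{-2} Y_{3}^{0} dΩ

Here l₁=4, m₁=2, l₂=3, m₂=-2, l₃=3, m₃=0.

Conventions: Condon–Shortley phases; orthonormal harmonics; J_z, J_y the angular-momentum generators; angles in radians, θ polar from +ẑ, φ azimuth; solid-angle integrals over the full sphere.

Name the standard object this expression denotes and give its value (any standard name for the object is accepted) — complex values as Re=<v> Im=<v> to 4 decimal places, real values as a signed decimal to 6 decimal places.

This is a Gaunt coefficient — the integral of a triple product of spherical harmonics over the sphere.
m-sum 0 ✓  L=10 even ✓  1≤3≤7 ✓
Π(2lᵢ+1) = 9×7×7 = 441
triangle coeff Δ(4,3,3) = 1/34650
Σ_t [1,3]: t=1:−1/72 t=2:+1/16 t=3:−1/72 = 5/144
(3j)²=2/77 [(4 3 3; 0 0 0)], sign=-1
Σ_t [0,1]: t=0:+1/96 t=1:−1/72 = -1/288
(3j)²=1/462 [(4 3 3; 2 -2 0)], sign=+1
⇒ 4πI² = 3/121
I = (-1)√(3/121/(4π)) = -0.04441841

Gaunt coefficient, -0.044418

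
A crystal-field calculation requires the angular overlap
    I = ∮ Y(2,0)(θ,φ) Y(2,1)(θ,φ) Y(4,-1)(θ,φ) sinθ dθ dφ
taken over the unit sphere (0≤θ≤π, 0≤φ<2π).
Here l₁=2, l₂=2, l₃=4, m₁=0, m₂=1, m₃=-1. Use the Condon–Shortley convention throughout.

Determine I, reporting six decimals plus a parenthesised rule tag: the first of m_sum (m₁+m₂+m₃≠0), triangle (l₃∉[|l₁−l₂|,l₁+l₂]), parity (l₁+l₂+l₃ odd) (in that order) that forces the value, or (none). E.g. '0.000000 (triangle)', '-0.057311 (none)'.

-0.220728 (none)

m-sum 0 ✓  L=8 even ✓  0≤4≤4 ✓
Π(2lᵢ+1) = 5×5×9 = 225
triangle coeff Δ(2,2,4) = 1/630
Σ_t [0,0]: t=0:+1/16 = 1/16
(3j)²=2/35 [(2 2 4; 0 0 0)], sign=+1
Σ_t [0,0]: t=0:+1/24 = 1/24
(3j)²=1/21 [(2 2 4; 0 1 -1)], sign=-1
⇒ 4πI² = 30/49
I = (-1)√(30/49/(4π)) = -0.22072812
No selection rule forces the value: the integral is nonzero (none).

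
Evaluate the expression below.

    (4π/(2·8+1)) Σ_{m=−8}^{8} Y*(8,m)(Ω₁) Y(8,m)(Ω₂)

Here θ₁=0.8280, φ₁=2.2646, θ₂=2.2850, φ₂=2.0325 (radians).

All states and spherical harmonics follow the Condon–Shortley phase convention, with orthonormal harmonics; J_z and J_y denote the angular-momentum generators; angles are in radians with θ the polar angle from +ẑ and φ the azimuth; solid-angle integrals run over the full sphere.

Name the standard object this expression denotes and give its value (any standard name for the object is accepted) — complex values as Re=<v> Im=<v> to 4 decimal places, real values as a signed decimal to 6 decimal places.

This sum is the spherical-harmonic addition theorem: it equals the Legendre polynomial P_l(cos γ) of the angle γ between the two directions.
Addition theorem: P_8(cos γ) = (4π/17) Σ_m Y*_{lm}(Ω₁) Y_{lm}(Ω₂), m = −8…8:
  term(m=-8) = (-0.000690, 0.002347)   from Y*(Ω₁)=(0.033198, -0.029875), Y(Ω₂)=(-0.046638, 0.028725)
  term(m=-7) = (0.001679, -0.031110)   from Y*(Ω₁)=(-0.162333, -0.023578), Y(Ω₂)=(0.017133, 0.189152)
  term(m=-6) = (0.023787, 0.132072)   from Y*(Ω₁)=(0.184056, 0.300495), Y(Ω₂)=(0.354865, 0.138199)
  term(m=-5) = (-0.082796, -0.190343)   from Y*(Ω₁)=(0.148099, -0.436032), Y(Ω₂)=(0.333560, -0.303179)
  term(m=-4) = (0.032251, 0.043101)   from Y*(Ω₁)=(-0.251786, 0.096611), Y(Ω₂)=(-0.054399, -0.192053)
  term(m=-3) = (-0.031967, -0.026724)   from Y*(Ω₁)=(-0.150886, -0.084521), Y(Ω₂)=(0.236780, 0.044479)
  term(m=-2) = (0.115359, 0.057759)   from Y*(Ω₁)=(0.068206, 0.368154), Y(Ω₂)=(0.207808, -0.274844)
  term(m=-1) = (-0.000316, -0.000075)   from Y*(Ω₁)=(-0.002278, 0.002739), Y(Ω₂)=(0.040599, 0.081594)
  term(m=+0) = (0.132578, 0.000000)   from Y*(Ω₁)=(0.369953, -0.000000), Y(Ω₂)=(0.358364, 0.000000)
  term(m=+1) = (-0.000316, 0.000075)   from Y*(Ω₁)=(0.002278, 0.002739), Y(Ω₂)=(-0.040599, 0.081594)
  term(m=+2) = (0.115359, -0.057759)   from Y*(Ω₁)=(0.068206, -0.368154), Y(Ω₂)=(0.207808, 0.274844)
  term(m=+3) = (-0.031967, 0.026724)   from Y*(Ω₁)=(0.150886, -0.084521), Y(Ω₂)=(-0.236780, 0.044479)
  term(m=+4) = (0.032251, -0.043101)   from Y*(Ω₁)=(-0.251786, -0.096611), Y(Ω₂)=(-0.054399, 0.192053)
  term(m=+5) = (-0.082796, 0.190343)   from Y*(Ω₁)=(-0.148099, -0.436032), Y(Ω₂)=(-0.333560, -0.303179)
  term(m=+6) = (0.023787, -0.132072)   from Y*(Ω₁)=(0.184056, -0.300495), Y(Ω₂)=(0.354865, -0.138199)
  term(m=+7) = (0.001679, 0.031110)   from Y*(Ω₁)=(0.162333, -0.023578), Y(Ω₂)=(-0.017133, 0.189152)
  term(m=+8) = (-0.000690, -0.002347)   from Y*(Ω₁)=(0.033198, 0.029875), Y(Ω₂)=(-0.046638, -0.028725)
Accumulated sum (0.247189, -0.000000); after 4π/(2l+1) scaling, (0.182722, -0.000000) ⇒ P_8 = 0.182722

Legendre polynomial (addition theorem), +0.182722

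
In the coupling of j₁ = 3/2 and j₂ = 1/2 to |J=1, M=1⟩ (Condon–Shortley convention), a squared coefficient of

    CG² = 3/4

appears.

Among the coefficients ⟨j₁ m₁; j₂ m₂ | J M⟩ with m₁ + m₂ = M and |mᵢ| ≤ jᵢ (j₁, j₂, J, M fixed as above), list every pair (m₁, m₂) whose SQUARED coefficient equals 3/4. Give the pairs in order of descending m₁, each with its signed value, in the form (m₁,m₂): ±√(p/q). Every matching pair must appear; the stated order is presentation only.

Admissible pairs with m₁+m₂ = M = 1: (1/2,1/2), (3/2,-1/2)
  (m₁,m₂)=(3/2,-1/2): CG² = 3/4, CG = +√(3/4)   ← matches the target
  (m₁,m₂)=(1/2,1/2): CG² = 1/4, CG = −√(1/4)
Pairs with CG² = 3/4: (3/2,-1/2): +√(3/4)

(3/2,-1/2): +√(3/4)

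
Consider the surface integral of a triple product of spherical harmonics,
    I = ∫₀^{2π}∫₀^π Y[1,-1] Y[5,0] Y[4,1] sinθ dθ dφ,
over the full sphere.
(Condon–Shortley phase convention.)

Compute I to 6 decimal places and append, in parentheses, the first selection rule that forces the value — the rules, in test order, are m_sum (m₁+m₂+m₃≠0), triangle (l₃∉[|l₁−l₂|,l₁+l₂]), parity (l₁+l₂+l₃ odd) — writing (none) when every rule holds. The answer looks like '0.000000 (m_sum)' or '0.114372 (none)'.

Checks pass: Σm=0; 10 even; l₃=4∈[4,6].
(2·1+1)(2·5+1)(2·4+1) = 297
Δ: 2! 0! 8! / 11! → 1/495
sum: t=1:−1/576 = -1/576
3j²(1 5 4; 0 0 0) = Δ·Π!·Σ² = 5/99  (sign -1)
sum: t=2:+1/1440 = 1/1440
3j²(1 5 4; -1 0 1) = Δ·Π!·Σ² = 2/99  (sign -1)
combine: 4πI² = 297·5/99·2/99 = 10/33
take √, sign +1: I = 0.15528807
No selection rule forces the value: the integral is nonzero (none).

0.155288 (none)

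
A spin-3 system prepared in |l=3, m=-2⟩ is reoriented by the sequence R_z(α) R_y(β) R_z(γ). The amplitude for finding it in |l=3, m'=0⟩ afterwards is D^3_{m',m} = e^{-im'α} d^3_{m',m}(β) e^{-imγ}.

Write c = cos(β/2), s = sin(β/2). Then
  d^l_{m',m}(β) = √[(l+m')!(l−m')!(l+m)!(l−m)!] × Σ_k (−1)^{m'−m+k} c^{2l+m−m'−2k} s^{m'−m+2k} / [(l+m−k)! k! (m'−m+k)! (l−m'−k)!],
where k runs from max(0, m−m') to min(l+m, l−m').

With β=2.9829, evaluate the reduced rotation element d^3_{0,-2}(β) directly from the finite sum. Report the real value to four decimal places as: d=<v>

d=-0.0338

d^3_{0,-2}(β=2.9829) via the finite sum:
Half-angle: c=0.079263, s=0.996854. N=√(6·6·1·120)=65.726707
The bounds max(0,m−m')=0 and min(l+m,l−m')=1 give 2 terms
  k=0: (−1)^2·65.7267/(12)·0.0793^4·0.9969^2 = +0.000215
  k=1: (−1)^3·65.7267/(12)·0.0793^2·0.9969^4 = -0.033980
d^3_{0,-2}(2.9829) = +0.000215 -0.033980 = -0.033766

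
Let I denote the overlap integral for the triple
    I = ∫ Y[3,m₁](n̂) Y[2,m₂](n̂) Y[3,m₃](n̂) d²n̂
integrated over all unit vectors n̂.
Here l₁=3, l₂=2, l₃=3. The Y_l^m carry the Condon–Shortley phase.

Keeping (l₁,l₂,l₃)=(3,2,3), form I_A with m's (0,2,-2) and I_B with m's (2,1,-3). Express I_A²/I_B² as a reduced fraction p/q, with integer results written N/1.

Shared (l₁,l₂,l₃)=(3,2,3): N and (l;000)² cancel in I_A²/I_B².
A: Δ = 2!·4!·2!/9! = 1/3780; Racah Σ t=2..2: t=2:+1/24 = 1/24; ⇒ 3j(3 2 3; 0 2 -2)² = 1/21, sgn -1
B: Δ = 2!·4!·2!/9! = 1/3780; Racah Σ t=1..1: t=1:−1/48 = -1/48; ⇒ 3j(3 2 3; 2 1 -3)² = 5/84, sgn -1
I_A²/I_B² = (1/21)/(5/84) = 4/5

4/5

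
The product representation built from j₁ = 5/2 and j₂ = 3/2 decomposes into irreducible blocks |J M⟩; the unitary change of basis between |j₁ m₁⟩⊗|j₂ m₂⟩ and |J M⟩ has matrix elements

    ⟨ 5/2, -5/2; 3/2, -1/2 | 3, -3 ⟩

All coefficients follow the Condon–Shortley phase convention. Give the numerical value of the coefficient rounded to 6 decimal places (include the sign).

triangle: 1!×4!×2!/8! = 48/40320
(j±m)!: 0!×5!×1!×2!×0!×6! = 172800
prefactor² = (2J+1)×Δ×N² = 1440
  k=1: −1/(1!×0!×4!×0!×0!×2!) = -1/48
Σ = -1/48  ⇒  CG² = 1440×(-1/48)² = 5/8
CG = −√(5/8) = -0.790569

-0.790569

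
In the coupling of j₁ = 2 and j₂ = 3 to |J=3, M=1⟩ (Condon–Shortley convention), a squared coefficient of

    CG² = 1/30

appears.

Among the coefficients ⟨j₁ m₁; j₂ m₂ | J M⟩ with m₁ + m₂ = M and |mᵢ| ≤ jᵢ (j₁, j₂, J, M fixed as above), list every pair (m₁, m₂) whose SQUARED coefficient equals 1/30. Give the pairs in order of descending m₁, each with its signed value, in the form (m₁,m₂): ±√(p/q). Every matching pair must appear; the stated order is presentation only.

(1,0): −√(1/30)

Admissible pairs with m₁+m₂ = M = 1: (-2,3), (-1,2), (0,1), (1,0), (2,-1)
  (m₁,m₂)=(2,-1): CG² = 2/5, CG = +√(2/5)
  (m₁,m₂)=(1,0): CG² = 1/30, CG = −√(1/30)   ← matches the target
  (m₁,m₂)=(0,1): CG² = 3/20, CG = −√(3/20)
  (m₁,m₂)=(-1,2): CG² = 1/4, CG = +√(1/4)
  (m₁,m₂)=(-2,3): CG² = 1/6, CG = +√(1/6)
Pairs with CG² = 1/30: (1,0): −√(1/30)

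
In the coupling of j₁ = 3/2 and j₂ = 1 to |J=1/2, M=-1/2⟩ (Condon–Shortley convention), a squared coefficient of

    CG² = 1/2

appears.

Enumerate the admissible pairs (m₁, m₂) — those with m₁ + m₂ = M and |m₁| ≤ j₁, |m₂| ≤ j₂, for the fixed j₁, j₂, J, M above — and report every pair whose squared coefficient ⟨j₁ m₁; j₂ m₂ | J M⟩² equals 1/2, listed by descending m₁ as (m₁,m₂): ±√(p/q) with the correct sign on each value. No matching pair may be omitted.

Admissible pairs with m₁+m₂ = M = -1/2: (-3/2,1), (-1/2,0), (1/2,-1)
  (m₁,m₂)=(1/2,-1): CG² = 1/6, CG = +√(1/6)
  (m₁,m₂)=(-1/2,0): CG² = 1/3, CG = −√(1/3)
  (m₁,m₂)=(-3/2,1): CG² = 1/2, CG = +√(1/2)   ← matches the target
Pairs with CG² = 1/2: (-3/2,1): +√(1/2)

(-3/2,1): +√(1/2)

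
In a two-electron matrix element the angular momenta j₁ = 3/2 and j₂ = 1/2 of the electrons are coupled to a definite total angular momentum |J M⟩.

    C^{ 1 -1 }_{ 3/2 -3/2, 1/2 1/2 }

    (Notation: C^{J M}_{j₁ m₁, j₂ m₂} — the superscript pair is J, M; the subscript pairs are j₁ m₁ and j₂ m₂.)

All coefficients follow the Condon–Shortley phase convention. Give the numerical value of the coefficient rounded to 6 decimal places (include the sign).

-0.866025  (= −√(3/4))

triangle: 1!*2!*0!/4! = 2/24
(j±m)!: 0!*3!*1!*0!*0!*2! = 12
prefactor² = (2J+1)*Δ*N² = 3
  k=1: −1/(1!*0!*2!*0!*0!*0!) = -1/2
Σ = -1/2  ⇒  CG² = 3*(-1/2)² = 3/4
CG = −√(3/4) = -0.866025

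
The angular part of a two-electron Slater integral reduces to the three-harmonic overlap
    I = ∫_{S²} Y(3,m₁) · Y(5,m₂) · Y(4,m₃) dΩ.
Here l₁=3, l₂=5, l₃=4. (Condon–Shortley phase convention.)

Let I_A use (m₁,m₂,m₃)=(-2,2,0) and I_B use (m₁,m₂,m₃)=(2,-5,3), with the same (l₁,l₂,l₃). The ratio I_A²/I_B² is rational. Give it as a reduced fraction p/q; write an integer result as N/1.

2/21

Shared (l₁,l₂,l₃)=(3,5,4): N and (l;000)² cancel in I_A²/I_B².
A: Δ = 4!·2!·6!/13! = 1/180180; Racah Σ t=3..4: t=3:−1/576 t=4:+1/864 = -1/1728; ⇒ 3j(3 5 4; -2 2 0)² = 5/1287, sgn -1
B: Δ = 4!·2!·6!/13! = 1/180180; Racah Σ t=0..0: t=0:+1/17280 = 1/17280; ⇒ 3j(3 5 4; 2 -5 3)² = 35/858, sgn -1
I_A²/I_B² = (5/1287)/(35/858) = 2/21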